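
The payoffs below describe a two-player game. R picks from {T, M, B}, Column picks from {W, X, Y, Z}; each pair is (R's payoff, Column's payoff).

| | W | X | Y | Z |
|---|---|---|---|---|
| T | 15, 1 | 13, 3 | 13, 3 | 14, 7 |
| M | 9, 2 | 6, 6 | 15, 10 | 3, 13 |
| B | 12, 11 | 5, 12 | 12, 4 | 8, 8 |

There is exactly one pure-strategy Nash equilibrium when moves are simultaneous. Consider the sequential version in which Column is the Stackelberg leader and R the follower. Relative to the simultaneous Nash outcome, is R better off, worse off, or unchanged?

Solve by backward induction (Column leads).
- W → R plays T (best of 15, 9, 12); Column gets 1.
- X → R plays T (best of 13, 6, 5); Column gets 3.
- Y → R plays M (best of 13, 15, 12); Column gets 10.
- Z → R plays T (best of 14, 3, 8); Column gets 7.
Maximizing over 1, 3, 10, 7, Column chooses Y. Subgame-perfect outcome: (M, Y) with payoffs (15, 10).
Now find the simultaneous Nash equilibrium.
R's best replies: W→T; X→T; Y→M; Z→T.
Column's best replies: T→Z; M→Z; B→X.
The unique mutual best reply is (T, Z), giving (14, 7).
R earns 15 sequentially versus 14 at the Nash outcome: better off.

better off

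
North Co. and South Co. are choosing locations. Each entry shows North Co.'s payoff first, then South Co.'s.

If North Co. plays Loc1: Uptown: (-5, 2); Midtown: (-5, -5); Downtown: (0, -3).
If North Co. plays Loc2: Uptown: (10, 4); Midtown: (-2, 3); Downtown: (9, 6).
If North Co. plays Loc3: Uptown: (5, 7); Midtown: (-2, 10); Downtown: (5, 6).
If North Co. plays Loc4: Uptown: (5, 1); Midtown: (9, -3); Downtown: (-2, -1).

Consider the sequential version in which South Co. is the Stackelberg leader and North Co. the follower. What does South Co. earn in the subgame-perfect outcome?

6

North Co. best-responds to each possible South Co. move:
- Uptown: North Co. compares -5, 10, 5, 5 and picks Loc2; South Co. would get 4.
- Midtown: North Co. compares -5, -2, -2, 9 and picks Loc4; South Co. would get -3.
- Downtown: North Co. compares 0, 9, 5, -2 and picks Loc2; South Co. would get 6.
South Co.'s induced payoffs are 4, -3, 6, so South Co. commits to Downtown. Subgame-perfect outcome: (Loc2, Downtown) with payoffs (9, 6).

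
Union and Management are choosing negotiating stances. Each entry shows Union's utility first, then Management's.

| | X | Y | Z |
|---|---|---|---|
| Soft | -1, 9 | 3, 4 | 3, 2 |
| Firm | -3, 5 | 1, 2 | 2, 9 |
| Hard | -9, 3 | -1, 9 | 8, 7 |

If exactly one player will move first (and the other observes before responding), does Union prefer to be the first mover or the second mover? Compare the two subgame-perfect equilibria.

first

If Union leads: Management's best replies are Soft→X, Firm→Z, Hard→Y; Union's induced payoffs -1, 2, -1; outcome (Firm, Z), payoffs (2, 9).
If Management leads: Union's best replies are X→Soft, Y→Soft, Z→Hard; Management's induced payoffs 9, 4, 7; outcome (Soft, X), payoffs (-1, 9).
Union gets 2 moving first and -1 moving second, so Union prefers to move first.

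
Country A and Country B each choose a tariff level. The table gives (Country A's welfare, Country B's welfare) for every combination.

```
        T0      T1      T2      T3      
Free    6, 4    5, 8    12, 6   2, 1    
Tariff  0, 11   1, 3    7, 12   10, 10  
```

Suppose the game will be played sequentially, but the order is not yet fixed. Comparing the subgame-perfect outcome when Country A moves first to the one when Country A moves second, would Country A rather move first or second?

If Country A leads: Country B's best replies are Free→T1, Tariff→T2; Country A's induced payoffs 5, 7; outcome (Tariff, T2), payoffs (7, 12).
If Country B leads: Country A's best replies are T0→Free, T1→Free, T2→Free, T3→Tariff; Country B's induced payoffs 4, 8, 6, 10; outcome (Tariff, T3), payoffs (10, 10).
Country A gets 7 moving first and 10 moving second, so Country A prefers to move second.

second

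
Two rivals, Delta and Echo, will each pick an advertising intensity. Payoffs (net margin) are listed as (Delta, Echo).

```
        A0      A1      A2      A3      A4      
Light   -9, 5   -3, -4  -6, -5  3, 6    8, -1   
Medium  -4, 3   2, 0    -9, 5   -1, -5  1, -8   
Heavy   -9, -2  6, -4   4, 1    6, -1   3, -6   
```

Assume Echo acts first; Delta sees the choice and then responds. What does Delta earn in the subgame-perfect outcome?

Solve by backward induction (Echo leads).
- A0 → Delta plays Medium (best of -9, -4, -9); Echo gets 3.
- A1 → Delta plays Heavy (best of -3, 2, 6); Echo gets -4.
- A2 → Delta plays Heavy (best of -6, -9, 4); Echo gets 1.
- A3 → Delta plays Heavy (best of 3, -1, 6); Echo gets -1.
- A4 → Delta plays Light (best of 8, 1, 3); Echo gets -1.
Among 3, -4, 1, -1, -1, the best is 3 at A0. Subgame-perfect outcome: (Medium, A0) with payoffs (-4, 3).

-4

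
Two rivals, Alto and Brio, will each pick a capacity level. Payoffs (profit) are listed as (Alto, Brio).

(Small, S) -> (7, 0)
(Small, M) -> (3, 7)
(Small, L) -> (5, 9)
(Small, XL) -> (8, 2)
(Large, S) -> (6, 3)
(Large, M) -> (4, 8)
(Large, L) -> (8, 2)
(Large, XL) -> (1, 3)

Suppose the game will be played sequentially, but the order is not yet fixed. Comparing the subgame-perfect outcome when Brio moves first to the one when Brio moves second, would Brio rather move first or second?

If Alto leads: Brio's best replies are Small→L, Large→M; Alto's induced payoffs 5, 4; outcome (Small, L), payoffs (5, 9).
If Brio leads: Alto's best replies are S→Small, M→Large, L→Large, XL→Small; Brio's induced payoffs 0, 8, 2, 2; outcome (Large, M), payoffs (4, 8).
Brio gets 8 moving first and 9 moving second, so Brio prefers to move second.

second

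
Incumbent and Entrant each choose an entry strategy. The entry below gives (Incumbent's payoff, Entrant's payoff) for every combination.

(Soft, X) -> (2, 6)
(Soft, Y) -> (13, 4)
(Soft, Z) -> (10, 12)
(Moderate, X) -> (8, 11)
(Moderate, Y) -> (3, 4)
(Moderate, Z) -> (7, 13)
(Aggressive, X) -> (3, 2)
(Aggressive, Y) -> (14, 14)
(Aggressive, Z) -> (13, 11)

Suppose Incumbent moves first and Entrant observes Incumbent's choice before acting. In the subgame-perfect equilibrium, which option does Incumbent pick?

Aggressive

Work backward from Entrant's decision.
- Soft: Entrant compares 6, 4, 12 and picks Z; Incumbent would get 10.
- Moderate: Entrant compares 11, 4, 13 and picks Z; Incumbent would get 7.
- Aggressive: Entrant compares 2, 14, 11 and picks Y; Incumbent would get 14.
Incumbent's induced payoffs are 10, 7, 14, so Incumbent commits to Aggressive. Subgame-perfect outcome: (Aggressive, Y) with payoffs (14, 14).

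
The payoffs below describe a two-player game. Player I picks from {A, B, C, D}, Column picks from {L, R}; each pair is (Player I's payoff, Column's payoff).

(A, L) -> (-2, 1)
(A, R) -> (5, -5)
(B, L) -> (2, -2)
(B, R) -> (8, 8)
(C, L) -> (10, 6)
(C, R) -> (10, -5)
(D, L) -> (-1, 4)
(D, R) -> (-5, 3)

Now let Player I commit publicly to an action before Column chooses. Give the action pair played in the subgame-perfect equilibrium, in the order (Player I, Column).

Work backward from Column's decision.
- A: Column compares 1, -5 and picks L; Player I would get -2.
- B: Column compares -2, 8 and picks R; Player I would get 8.
- C: Column compares 6, -5 and picks L; Player I would get 10.
- D: Column compares 4, 3 and picks L; Player I would get -1.
Player I's induced payoffs are -2, 8, 10, -1, so Player I commits to C. Subgame-perfect outcome: (C, L) with payoffs (10, 6).

(C, L)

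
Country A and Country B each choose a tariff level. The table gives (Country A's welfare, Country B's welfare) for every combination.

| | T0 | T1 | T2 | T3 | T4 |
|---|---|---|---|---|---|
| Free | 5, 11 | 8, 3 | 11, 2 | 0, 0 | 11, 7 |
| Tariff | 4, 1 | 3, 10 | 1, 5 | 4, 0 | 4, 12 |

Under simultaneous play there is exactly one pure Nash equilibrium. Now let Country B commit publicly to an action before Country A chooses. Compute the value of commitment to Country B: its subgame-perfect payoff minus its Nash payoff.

0

Backward induction with Country B moving first.
- T0: Country A compares 5, 4 and picks Free; Country B would get 11.
- T1: Country A compares 8, 3 and picks Free; Country B would get 3.
- T2: Country A compares 11, 1 and picks Free; Country B would get 2.
- T3: Country A compares 0, 4 and picks Tariff; Country B would get 0.
- T4: Country A compares 11, 4 and picks Free; Country B would get 7.
Among 11, 3, 2, 0, 7, the best is 11 at T0. Subgame-perfect outcome: (Free, T0) with payoffs (5, 11).
Now find the simultaneous Nash equilibrium.
Country A's best replies: T0→Free; T1→Free; T2→Free; T3→Tariff; T4→Free.
Country B's best replies: Free→T0; Tariff→T4.
The unique mutual best reply is (Free, T0), giving (5, 11).
Country B's commitment gain: 11 − 11 = 0.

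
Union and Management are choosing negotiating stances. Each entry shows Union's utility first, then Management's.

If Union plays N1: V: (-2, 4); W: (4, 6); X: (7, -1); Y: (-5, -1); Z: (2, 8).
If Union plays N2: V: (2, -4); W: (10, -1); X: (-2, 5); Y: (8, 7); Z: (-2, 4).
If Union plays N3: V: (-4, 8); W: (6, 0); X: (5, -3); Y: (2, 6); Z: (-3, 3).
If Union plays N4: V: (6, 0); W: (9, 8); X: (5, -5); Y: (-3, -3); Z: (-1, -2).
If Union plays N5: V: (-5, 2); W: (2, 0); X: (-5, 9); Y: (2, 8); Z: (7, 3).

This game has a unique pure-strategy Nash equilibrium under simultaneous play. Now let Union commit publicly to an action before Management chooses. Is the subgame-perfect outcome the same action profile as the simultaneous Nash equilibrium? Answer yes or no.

no

Backward induction with Union moving first.
- N1: BR = Z, leader payoff 2.
- N2: BR = Y, leader payoff 8.
- N3: BR = V, leader payoff -4.
- N4: BR = W, leader payoff 9.
- N5: BR = X, leader payoff -5.
Maximizing over 2, 8, -4, 9, -5, Union chooses N4. Subgame-perfect outcome: (N4, W) with payoffs (9, 8).
For the simultaneous game, intersect best replies.
Union's best replies: V→N4; W→N2; X→N1; Y→N2; Z→N5.
Management's best replies: N1→Z; N2→Y; N3→V; N4→W; N5→X.
Only (N2, Y) has each player best-responding; Nash payoffs (8, 7).
Sequential outcome (N4, W) differs from the Nash profile (N2, Y).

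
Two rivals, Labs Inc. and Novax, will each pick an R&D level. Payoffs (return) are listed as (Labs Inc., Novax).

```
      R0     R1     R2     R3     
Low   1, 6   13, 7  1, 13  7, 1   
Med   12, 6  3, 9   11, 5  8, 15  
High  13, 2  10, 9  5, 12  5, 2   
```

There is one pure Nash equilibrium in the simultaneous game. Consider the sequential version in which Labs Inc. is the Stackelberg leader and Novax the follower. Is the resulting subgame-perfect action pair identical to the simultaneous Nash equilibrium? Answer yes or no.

yes

Novax best-responds to each possible Labs Inc. move:
- Low → Novax plays R2 (best of 6, 7, 13, 1); Labs Inc. gets 1.
- Med → Novax plays R3 (best of 6, 9, 5, 15); Labs Inc. gets 8.
- High → Novax plays R2 (best of 2, 9, 12, 2); Labs Inc. gets 5.
Maximizing over 1, 8, 5, Labs Inc. chooses Med. Subgame-perfect outcome: (Med, R3) with payoffs (8, 15).
For the simultaneous game, intersect best replies.
Labs Inc.'s best replies: R0→High; R1→Low; R2→Med; R3→Med.
Novax's best replies: Low→R2; Med→R3; High→R2.
Only (Med, R3) has each player best-responding; Nash payoffs (8, 15).
Sequential outcome (Med, R3) coincides with the Nash profile (Med, R3).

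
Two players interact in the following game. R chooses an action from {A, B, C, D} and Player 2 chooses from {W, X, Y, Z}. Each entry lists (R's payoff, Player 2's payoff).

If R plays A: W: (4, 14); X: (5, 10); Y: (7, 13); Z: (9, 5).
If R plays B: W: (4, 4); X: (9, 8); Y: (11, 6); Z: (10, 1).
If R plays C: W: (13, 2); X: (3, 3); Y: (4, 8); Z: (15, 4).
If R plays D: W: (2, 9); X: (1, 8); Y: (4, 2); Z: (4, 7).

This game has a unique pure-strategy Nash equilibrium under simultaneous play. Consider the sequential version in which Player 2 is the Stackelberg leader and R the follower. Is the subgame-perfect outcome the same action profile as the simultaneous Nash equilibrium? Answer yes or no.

yes

R best-responds to each possible Player 2 move:
- W → R plays C (best of 4, 4, 13, 2); Player 2 gets 2.
- X → R plays B (best of 5, 9, 3, 1); Player 2 gets 8.
- Y → R plays B (best of 7, 11, 4, 4); Player 2 gets 6.
- Z → R plays C (best of 9, 10, 15, 4); Player 2 gets 4.
Player 2's induced payoffs are 2, 8, 6, 4, so Player 2 commits to X. Subgame-perfect outcome: (B, X) with payoffs (9, 8).
Now find the simultaneous Nash equilibrium.
R's best replies: W→C; X→B; Y→B; Z→C.
Player 2's best replies: A→W; B→X; C→Y; D→W.
Only (B, X) has each player best-responding; Nash payoffs (9, 8).
Sequential outcome (B, X) coincides with the Nash profile (B, X).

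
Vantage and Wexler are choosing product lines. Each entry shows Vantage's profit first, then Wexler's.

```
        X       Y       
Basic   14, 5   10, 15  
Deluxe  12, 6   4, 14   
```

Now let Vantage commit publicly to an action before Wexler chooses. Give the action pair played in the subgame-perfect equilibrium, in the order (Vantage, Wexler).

Work backward from Wexler's decision.
- Basic: Wexler compares 5, 15 and picks Y; Vantage would get 10.
- Deluxe: Wexler compares 6, 14 and picks Y; Vantage would get 4.
Maximizing over 10, 4, Vantage chooses Basic. Subgame-perfect outcome: (Basic, Y) with payoffs (10, 15).

(Basic, Y)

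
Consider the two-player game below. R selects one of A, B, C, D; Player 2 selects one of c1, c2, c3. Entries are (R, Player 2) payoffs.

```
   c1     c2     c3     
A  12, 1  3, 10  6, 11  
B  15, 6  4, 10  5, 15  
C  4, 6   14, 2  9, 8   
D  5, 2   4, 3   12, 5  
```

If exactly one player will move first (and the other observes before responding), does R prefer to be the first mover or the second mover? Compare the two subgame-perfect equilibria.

If R leads: Player 2's best replies are A→c3, B→c3, C→c3, D→c3; R's induced payoffs 6, 5, 9, 12; outcome (D, c3), payoffs (12, 5).
If Player 2 leads: R's best replies are c1→B, c2→C, c3→D; Player 2's induced payoffs 6, 2, 5; outcome (B, c1), payoffs (15, 6).
R gets 12 moving first and 15 moving second, so R prefers to move second.

second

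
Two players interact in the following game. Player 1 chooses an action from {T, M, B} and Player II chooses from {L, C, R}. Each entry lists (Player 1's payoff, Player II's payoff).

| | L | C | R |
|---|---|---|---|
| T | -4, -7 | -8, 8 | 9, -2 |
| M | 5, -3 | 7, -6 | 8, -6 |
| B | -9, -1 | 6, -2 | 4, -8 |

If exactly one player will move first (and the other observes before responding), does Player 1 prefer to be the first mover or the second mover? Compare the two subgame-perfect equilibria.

second

If Player 1 leads: Player II's best replies are T→C, M→L, B→L; Player 1's induced payoffs -8, 5, -9; outcome (M, L), payoffs (5, -3).
If Player II leads: Player 1's best replies are L→M, C→M, R→T; Player II's induced payoffs -3, -6, -2; outcome (T, R), payoffs (9, -2).
Player 1 gets 5 moving first and 9 moving second, so Player 1 prefers to move second.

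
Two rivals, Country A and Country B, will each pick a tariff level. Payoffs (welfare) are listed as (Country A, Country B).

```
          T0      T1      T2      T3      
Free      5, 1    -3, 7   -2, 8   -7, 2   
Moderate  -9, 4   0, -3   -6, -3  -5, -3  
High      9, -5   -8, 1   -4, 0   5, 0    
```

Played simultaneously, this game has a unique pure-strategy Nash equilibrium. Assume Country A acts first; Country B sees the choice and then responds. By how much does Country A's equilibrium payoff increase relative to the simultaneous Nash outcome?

0

Work backward from Country B's decision.
- Free: BR = T2, leader payoff -2.
- Moderate: BR = T0, leader payoff -9.
- High: BR = T1, leader payoff -8.
Among -2, -9, -8, the best is -2 at Free. Subgame-perfect outcome: (Free, T2) with payoffs (-2, 8).
Now find the simultaneous Nash equilibrium.
Country A's best replies: T0→High; T1→Moderate; T2→Free; T3→High.
Country B's best replies: Free→T2; Moderate→T0; High→T1.
The unique mutual best reply is (Free, T2), giving (-2, 8).
Country A's commitment gain: -2 − -2 = 0.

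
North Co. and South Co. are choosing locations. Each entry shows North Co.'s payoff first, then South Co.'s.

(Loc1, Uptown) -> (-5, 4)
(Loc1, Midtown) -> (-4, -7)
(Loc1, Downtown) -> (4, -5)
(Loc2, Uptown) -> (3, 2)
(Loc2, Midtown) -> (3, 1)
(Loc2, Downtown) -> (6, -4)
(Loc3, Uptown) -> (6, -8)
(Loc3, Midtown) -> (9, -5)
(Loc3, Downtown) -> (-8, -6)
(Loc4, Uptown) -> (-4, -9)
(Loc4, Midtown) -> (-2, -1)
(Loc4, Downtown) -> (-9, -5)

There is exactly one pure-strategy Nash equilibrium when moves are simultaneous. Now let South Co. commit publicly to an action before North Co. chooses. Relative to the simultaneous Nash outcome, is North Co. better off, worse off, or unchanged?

worse off

North Co. best-responds to each possible South Co. move:
- Uptown: North Co. compares -5, 3, 6, -4 and picks Loc3; South Co. would get -8.
- Midtown: North Co. compares -4, 3, 9, -2 and picks Loc3; South Co. would get -5.
- Downtown: North Co. compares 4, 6, -8, -9 and picks Loc2; South Co. would get -4.
South Co.'s induced payoffs are -8, -5, -4, so South Co. commits to Downtown. Subgame-perfect outcome: (Loc2, Downtown) with payoffs (6, -4).
Now find the simultaneous Nash equilibrium.
North Co.'s best replies: Uptown→Loc3; Midtown→Loc3; Downtown→Loc2.
South Co.'s best replies: Loc1→Uptown; Loc2→Uptown; Loc3→Midtown; Loc4→Midtown.
The unique mutual best reply is (Loc3, Midtown), giving (9, -5).
North Co. earns 6 sequentially versus 9 at the Nash outcome: worse off.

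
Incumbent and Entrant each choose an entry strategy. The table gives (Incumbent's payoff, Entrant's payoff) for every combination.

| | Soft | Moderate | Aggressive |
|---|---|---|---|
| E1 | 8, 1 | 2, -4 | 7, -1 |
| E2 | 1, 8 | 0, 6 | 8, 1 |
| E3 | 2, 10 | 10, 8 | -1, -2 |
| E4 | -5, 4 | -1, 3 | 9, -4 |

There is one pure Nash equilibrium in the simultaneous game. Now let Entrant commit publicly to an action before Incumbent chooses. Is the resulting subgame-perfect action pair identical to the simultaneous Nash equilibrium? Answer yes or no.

Backward induction with Entrant moving first.
- Soft: Incumbent compares 8, 1, 2, -5 and picks E1; Entrant would get 1.
- Moderate: Incumbent compares 2, 0, 10, -1 and picks E3; Entrant would get 8.
- Aggressive: Incumbent compares 7, 8, -1, 9 and picks E4; Entrant would get -4.
Entrant's induced payoffs are 1, 8, -4, so Entrant commits to Moderate. Subgame-perfect outcome: (E3, Moderate) with payoffs (10, 8).
Under simultaneous play:
Incumbent's best replies: Soft→E1; Moderate→E3; Aggressive→E4.
Entrant's best replies: E1→Soft; E2→Soft; E3→Soft; E4→Soft.
The unique mutual best reply is (E1, Soft), giving (8, 1).
Sequential outcome (E3, Moderate) differs from the Nash profile (E1, Soft).

no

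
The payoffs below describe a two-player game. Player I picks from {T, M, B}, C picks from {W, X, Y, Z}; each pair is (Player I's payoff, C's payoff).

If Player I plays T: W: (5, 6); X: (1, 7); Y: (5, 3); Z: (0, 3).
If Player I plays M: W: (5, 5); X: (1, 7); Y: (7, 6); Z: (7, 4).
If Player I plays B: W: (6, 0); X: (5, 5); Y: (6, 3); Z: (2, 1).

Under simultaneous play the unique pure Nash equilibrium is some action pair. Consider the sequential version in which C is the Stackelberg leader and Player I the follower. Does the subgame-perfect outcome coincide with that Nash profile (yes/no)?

no

Solve by backward induction (C leads).
- W: Player I compares 5, 5, 6 and picks B; C would get 0.
- X: Player I compares 1, 1, 5 and picks B; C would get 5.
- Y: Player I compares 5, 7, 6 and picks M; C would get 6.
- Z: Player I compares 0, 7, 2 and picks M; C would get 4.
C's induced payoffs are 0, 5, 6, 4, so C commits to Y. Subgame-perfect outcome: (M, Y) with payoffs (7, 6).
Under simultaneous play:
Player I's best replies: W→B; X→B; Y→M; Z→M.
C's best replies: T→X; M→X; B→X.
Only (B, X) has each player best-responding; Nash payoffs (5, 5).
Sequential outcome (M, Y) differs from the Nash profile (B, X).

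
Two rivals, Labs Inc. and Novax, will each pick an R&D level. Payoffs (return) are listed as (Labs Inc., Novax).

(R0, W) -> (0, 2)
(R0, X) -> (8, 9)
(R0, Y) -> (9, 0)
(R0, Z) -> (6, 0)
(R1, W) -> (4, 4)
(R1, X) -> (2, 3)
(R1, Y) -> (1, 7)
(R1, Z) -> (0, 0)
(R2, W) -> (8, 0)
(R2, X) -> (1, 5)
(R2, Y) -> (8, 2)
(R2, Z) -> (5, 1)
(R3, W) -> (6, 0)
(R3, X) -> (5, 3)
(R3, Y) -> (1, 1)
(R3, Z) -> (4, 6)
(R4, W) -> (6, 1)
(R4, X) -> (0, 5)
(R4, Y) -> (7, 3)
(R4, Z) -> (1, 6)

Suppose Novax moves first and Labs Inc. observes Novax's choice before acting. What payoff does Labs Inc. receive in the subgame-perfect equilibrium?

Solve by backward induction (Novax leads).
- W → Labs Inc. plays R2 (best of 0, 4, 8, 6, 6); Novax gets 0.
- X → Labs Inc. plays R0 (best of 8, 2, 1, 5, 0); Novax gets 9.
- Y → Labs Inc. plays R0 (best of 9, 1, 8, 1, 7); Novax gets 0.
- Z → Labs Inc. plays R0 (best of 6, 0, 5, 4, 1); Novax gets 0.
Maximizing over 0, 9, 0, 0, Novax chooses X. Subgame-perfect outcome: (R0, X) with payoffs (8, 9).

8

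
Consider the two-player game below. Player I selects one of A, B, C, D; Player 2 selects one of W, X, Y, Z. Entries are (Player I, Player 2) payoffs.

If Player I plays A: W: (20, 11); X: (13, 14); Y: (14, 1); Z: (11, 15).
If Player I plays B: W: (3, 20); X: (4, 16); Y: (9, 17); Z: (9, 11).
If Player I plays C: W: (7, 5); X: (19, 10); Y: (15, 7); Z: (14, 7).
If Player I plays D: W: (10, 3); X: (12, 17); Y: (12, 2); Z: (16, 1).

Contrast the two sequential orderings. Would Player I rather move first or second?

second

If Player I leads: Player 2's best replies are A→Z, B→W, C→X, D→X; Player I's induced payoffs 11, 3, 19, 12; outcome (C, X), payoffs (19, 10).
If Player 2 leads: Player I's best replies are W→A, X→C, Y→C, Z→D; Player 2's induced payoffs 11, 10, 7, 1; outcome (A, W), payoffs (20, 11).
Player I gets 19 moving first and 20 moving second, so Player I prefers to move second.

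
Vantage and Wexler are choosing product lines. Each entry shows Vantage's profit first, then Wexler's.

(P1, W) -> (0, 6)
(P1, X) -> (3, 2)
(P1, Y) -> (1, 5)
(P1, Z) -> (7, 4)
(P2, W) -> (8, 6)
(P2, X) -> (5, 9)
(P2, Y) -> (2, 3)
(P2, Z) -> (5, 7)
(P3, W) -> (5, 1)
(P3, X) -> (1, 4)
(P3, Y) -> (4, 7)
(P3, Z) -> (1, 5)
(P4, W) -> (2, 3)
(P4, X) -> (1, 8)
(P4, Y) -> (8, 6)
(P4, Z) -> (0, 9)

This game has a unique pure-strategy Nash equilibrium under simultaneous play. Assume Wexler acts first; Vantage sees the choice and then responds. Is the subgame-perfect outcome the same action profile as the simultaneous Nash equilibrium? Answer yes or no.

yes

Vantage best-responds to each possible Wexler move:
- W: Vantage compares 0, 8, 5, 2 and picks P2; Wexler would get 6.
- X: Vantage compares 3, 5, 1, 1 and picks P2; Wexler would get 9.
- Y: Vantage compares 1, 2, 4, 8 and picks P4; Wexler would get 6.
- Z: Vantage compares 7, 5, 1, 0 and picks P1; Wexler would get 4.
Maximizing over 6, 9, 6, 4, Wexler chooses X. Subgame-perfect outcome: (P2, X) with payoffs (5, 9).
For the simultaneous game, intersect best replies.
Vantage's best replies: W→P2; X→P2; Y→P4; Z→P1.
Wexler's best replies: P1→W; P2→X; P3→Y; P4→Z.
Only (P2, X) has each player best-responding; Nash payoffs (5, 9).
Sequential outcome (P2, X) coincides with the Nash profile (P2, X).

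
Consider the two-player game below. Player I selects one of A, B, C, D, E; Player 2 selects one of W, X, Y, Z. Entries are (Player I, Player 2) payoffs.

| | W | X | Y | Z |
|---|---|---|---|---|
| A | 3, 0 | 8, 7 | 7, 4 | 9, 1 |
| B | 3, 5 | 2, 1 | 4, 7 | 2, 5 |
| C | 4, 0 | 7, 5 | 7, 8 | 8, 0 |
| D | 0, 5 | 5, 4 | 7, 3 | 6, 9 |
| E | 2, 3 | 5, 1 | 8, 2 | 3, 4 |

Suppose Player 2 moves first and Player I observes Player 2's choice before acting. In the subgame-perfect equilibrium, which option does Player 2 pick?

X

Work backward from Player I's decision.
- W: Player I compares 3, 3, 4, 0, 2 and picks C; Player 2 would get 0.
- X: Player I compares 8, 2, 7, 5, 5 and picks A; Player 2 would get 7.
- Y: Player I compares 7, 4, 7, 7, 8 and picks E; Player 2 would get 2.
- Z: Player I compares 9, 2, 8, 6, 3 and picks A; Player 2 would get 1.
Maximizing over 0, 7, 2, 1, Player 2 chooses X. Subgame-perfect outcome: (A, X) with payoffs (8, 7).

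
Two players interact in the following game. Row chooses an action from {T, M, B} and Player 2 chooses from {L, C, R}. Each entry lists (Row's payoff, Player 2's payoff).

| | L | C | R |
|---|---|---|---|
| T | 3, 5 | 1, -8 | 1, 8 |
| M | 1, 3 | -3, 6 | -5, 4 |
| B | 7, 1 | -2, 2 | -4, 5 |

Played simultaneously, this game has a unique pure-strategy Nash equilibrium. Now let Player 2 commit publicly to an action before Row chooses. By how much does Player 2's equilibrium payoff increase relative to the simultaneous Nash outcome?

0

Work backward from Row's decision.
- L → Row plays B (best of 3, 1, 7); Player 2 gets 1.
- C → Row plays T (best of 1, -3, -2); Player 2 gets -8.
- R → Row plays T (best of 1, -5, -4); Player 2 gets 8.
Player 2's induced payoffs are 1, -8, 8, so Player 2 commits to R. Subgame-perfect outcome: (T, R) with payoffs (1, 8).
For the simultaneous game, intersect best replies.
Row's best replies: L→B; C→T; R→T.
Player 2's best replies: T→R; M→C; B→R.
The unique mutual best reply is (T, R), giving (1, 8).
Player 2's commitment gain: 8 − 8 = 0.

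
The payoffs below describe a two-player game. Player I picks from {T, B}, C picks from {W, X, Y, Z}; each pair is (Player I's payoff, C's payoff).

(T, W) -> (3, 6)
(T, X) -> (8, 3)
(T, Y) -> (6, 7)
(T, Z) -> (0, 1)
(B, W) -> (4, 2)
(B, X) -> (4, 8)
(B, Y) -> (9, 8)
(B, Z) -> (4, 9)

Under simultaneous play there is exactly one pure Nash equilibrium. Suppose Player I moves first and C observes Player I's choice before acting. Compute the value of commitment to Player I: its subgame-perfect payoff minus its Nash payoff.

2

Work backward from C's decision.
- T → C plays Y (best of 6, 3, 7, 1); Player I gets 6.
- B → C plays Z (best of 2, 8, 8, 9); Player I gets 4.
Player I's induced payoffs are 6, 4, so Player I commits to T. Subgame-perfect outcome: (T, Y) with payoffs (6, 7).
Under simultaneous play:
Player I's best replies: W→B; X→T; Y→B; Z→B.
C's best replies: T→Y; B→Z.
Only (B, Z) has each player best-responding; Nash payoffs (4, 9).
Player I's commitment gain: 6 − 4 = 2.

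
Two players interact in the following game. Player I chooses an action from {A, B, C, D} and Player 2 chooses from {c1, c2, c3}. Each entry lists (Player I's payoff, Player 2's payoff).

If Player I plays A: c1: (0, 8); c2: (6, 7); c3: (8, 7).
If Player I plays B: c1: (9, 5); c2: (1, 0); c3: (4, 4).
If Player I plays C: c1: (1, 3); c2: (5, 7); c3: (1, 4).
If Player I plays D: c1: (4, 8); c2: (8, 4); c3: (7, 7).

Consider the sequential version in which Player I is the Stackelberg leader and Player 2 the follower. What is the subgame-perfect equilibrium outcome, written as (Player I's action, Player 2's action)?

Work backward from Player 2's decision.
- A: Player 2 compares 8, 7, 7 and picks c1; Player I would get 0.
- B: Player 2 compares 5, 0, 4 and picks c1; Player I would get 9.
- C: Player 2 compares 3, 7, 4 and picks c2; Player I would get 5.
- D: Player 2 compares 8, 4, 7 and picks c1; Player I would get 4.
Among 0, 9, 5, 4, the best is 9 at B. Subgame-perfect outcome: (B, c1) with payoffs (9, 5).

(B, c1)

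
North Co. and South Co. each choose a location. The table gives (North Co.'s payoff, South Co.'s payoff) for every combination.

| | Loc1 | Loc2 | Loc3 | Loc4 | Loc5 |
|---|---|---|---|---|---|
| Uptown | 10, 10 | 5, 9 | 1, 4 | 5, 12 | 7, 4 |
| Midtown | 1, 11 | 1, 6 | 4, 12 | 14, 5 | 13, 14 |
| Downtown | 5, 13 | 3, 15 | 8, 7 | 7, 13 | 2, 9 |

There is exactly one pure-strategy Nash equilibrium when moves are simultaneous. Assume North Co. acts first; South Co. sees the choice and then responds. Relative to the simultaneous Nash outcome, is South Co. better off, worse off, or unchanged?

unchanged

South Co. best-responds to each possible North Co. move:
- Uptown: South Co. compares 10, 9, 4, 12, 4 and picks Loc4; North Co. would get 5.
- Midtown: South Co. compares 11, 6, 12, 5, 14 and picks Loc5; North Co. would get 13.
- Downtown: South Co. compares 13, 15, 7, 13, 9 and picks Loc2; North Co. would get 3.
Among 5, 13, 3, the best is 13 at Midtown. Subgame-perfect outcome: (Midtown, Loc5) with payoffs (13, 14).
Now find the simultaneous Nash equilibrium.
North Co.'s best replies: Loc1→Uptown; Loc2→Uptown; Loc3→Downtown; Loc4→Midtown; Loc5→Midtown.
South Co.'s best replies: Uptown→Loc4; Midtown→Loc5; Downtown→Loc2.
Only (Midtown, Loc5) has each player best-responding; Nash payoffs (13, 14).
South Co. earns 14 sequentially versus 14 at the Nash outcome: unchanged.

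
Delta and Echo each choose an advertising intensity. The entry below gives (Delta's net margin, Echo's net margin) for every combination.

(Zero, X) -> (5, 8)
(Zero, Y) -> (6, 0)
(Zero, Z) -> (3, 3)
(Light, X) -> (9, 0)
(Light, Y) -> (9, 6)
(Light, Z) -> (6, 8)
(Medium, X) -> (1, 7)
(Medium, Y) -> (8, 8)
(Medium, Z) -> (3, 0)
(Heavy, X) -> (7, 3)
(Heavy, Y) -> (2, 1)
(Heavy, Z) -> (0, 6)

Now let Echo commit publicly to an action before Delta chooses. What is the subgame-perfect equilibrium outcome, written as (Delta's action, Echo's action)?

(Light, Z)

Backward induction with Echo moving first.
- X: BR = Light, leader payoff 0.
- Y: BR = Light, leader payoff 6.
- Z: BR = Light, leader payoff 8.
Echo's induced payoffs are 0, 6, 8, so Echo commits to Z. Subgame-perfect outcome: (Light, Z) with payoffs (6, 8).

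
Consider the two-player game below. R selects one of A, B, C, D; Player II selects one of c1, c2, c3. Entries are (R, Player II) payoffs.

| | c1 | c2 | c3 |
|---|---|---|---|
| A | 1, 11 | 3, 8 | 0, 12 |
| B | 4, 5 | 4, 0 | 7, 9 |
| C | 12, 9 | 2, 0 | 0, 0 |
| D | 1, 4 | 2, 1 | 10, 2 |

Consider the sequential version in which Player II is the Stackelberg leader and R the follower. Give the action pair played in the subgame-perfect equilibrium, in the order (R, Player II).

Solve by backward induction (Player II leads).
- c1 → R plays C (best of 1, 4, 12, 1); Player II gets 9.
- c2 → R plays B (best of 3, 4, 2, 2); Player II gets 0.
- c3 → R plays D (best of 0, 7, 0, 10); Player II gets 2.
Maximizing over 9, 0, 2, Player II chooses c1. Subgame-perfect outcome: (C, c1) with payoffs (12, 9).

(C, c1)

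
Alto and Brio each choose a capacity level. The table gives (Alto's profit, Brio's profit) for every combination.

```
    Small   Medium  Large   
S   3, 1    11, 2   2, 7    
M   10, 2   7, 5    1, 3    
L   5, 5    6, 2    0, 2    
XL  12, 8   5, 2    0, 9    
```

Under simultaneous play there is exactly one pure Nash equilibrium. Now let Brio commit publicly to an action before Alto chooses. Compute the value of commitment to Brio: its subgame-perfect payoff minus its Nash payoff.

Solve by backward induction (Brio leads).
- Small: Alto compares 3, 10, 5, 12 and picks XL; Brio would get 8.
- Medium: Alto compares 11, 7, 6, 5 and picks S; Brio would get 2.
- Large: Alto compares 2, 1, 0, 0 and picks S; Brio would get 7.
Brio's induced payoffs are 8, 2, 7, so Brio commits to Small. Subgame-perfect outcome: (XL, Small) with payoffs (12, 8).
Under simultaneous play:
Alto's best replies: Small→XL; Medium→S; Large→S.
Brio's best replies: S→Large; M→Medium; L→Small; XL→Large.
Only (S, Large) has each player best-responding; Nash payoffs (2, 7).
Brio's commitment gain: 8 − 7 = 1.

1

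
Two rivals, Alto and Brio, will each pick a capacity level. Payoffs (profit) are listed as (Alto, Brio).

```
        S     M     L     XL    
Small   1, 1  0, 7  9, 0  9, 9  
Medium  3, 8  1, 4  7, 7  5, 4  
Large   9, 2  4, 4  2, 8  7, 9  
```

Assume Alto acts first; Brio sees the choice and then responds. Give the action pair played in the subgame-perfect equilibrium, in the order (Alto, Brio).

(Small, XL)

Solve by backward induction (Alto leads).
- Small → Brio plays XL (best of 1, 7, 0, 9); Alto gets 9.
- Medium → Brio plays S (best of 8, 4, 7, 4); Alto gets 3.
- Large → Brio plays XL (best of 2, 4, 8, 9); Alto gets 7.
Maximizing over 9, 3, 7, Alto chooses Small. Subgame-perfect outcome: (Small, XL) with payoffs (9, 9).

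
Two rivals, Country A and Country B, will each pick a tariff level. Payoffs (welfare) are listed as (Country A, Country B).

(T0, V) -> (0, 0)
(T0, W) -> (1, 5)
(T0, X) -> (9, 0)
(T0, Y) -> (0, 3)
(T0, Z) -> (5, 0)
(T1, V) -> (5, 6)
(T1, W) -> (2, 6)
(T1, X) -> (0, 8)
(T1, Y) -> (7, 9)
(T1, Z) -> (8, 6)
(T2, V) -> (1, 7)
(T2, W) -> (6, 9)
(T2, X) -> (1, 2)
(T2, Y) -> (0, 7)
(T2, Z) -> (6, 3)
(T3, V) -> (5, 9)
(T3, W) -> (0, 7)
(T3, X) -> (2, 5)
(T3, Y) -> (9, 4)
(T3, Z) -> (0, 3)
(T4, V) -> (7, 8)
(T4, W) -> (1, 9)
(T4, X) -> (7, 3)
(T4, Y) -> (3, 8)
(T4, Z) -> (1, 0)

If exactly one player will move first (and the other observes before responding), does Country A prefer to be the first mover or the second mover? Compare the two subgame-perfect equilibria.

If Country A leads: Country B's best replies are T0→W, T1→Y, T2→W, T3→V, T4→W; Country A's induced payoffs 1, 7, 6, 5, 1; outcome (T1, Y), payoffs (7, 9).
If Country B leads: Country A's best replies are V→T4, W→T2, X→T0, Y→T3, Z→T1; Country B's induced payoffs 8, 9, 0, 4, 6; outcome (T2, W), payoffs (6, 9).
Country A gets 7 moving first and 6 moving second, so Country A prefers to move first.

first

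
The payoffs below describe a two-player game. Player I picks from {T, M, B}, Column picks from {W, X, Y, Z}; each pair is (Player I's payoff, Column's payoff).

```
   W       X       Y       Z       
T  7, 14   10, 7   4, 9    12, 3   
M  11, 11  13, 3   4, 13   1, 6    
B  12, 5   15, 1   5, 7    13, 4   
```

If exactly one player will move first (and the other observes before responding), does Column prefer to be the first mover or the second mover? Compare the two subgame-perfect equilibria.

If Player I leads: Column's best replies are T→W, M→Y, B→Y; Player I's induced payoffs 7, 4, 5; outcome (T, W), payoffs (7, 14).
If Column leads: Player I's best replies are W→B, X→B, Y→B, Z→B; Column's induced payoffs 5, 1, 7, 4; outcome (B, Y), payoffs (5, 7).
Column gets 7 moving first and 14 moving second, so Column prefers to move second.

second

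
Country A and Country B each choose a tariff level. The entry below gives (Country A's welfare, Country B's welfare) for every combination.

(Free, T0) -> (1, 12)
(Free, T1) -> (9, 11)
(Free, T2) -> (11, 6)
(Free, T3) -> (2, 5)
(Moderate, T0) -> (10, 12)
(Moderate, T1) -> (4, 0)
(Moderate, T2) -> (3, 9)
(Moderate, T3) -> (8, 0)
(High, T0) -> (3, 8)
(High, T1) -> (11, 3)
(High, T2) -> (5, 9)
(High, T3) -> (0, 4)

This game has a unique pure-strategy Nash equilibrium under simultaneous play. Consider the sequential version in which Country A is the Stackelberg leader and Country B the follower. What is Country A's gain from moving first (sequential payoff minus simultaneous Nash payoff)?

Country B best-responds to each possible Country A move:
- Free: BR = T0, leader payoff 1.
- Moderate: BR = T0, leader payoff 10.
- High: BR = T2, leader payoff 5.
Country A's induced payoffs are 1, 10, 5, so Country A commits to Moderate. Subgame-perfect outcome: (Moderate, T0) with payoffs (10, 12).
Under simultaneous play:
Country A's best replies: T0→Moderate; T1→High; T2→Free; T3→Moderate.
Country B's best replies: Free→T0; Moderate→T0; High→T2.
Only (Moderate, T0) has each player best-responding; Nash payoffs (10, 12).
Country A's commitment gain: 10 − 10 = 0.

0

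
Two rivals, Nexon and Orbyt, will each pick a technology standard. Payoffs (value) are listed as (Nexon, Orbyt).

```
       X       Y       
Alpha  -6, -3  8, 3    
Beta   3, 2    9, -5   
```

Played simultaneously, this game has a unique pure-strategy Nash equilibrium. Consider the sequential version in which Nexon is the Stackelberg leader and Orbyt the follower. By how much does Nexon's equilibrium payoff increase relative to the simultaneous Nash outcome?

5

Backward induction with Nexon moving first.
- Alpha: BR = Y, leader payoff 8.
- Beta: BR = X, leader payoff 3.
Among 8, 3, the best is 8 at Alpha. Subgame-perfect outcome: (Alpha, Y) with payoffs (8, 3).
Now find the simultaneous Nash equilibrium.
Nexon's best replies: X→Beta; Y→Beta.
Orbyt's best replies: Alpha→Y; Beta→X.
The unique mutual best reply is (Beta, X), giving (3, 2).
Nexon's commitment gain: 8 − 3 = 5.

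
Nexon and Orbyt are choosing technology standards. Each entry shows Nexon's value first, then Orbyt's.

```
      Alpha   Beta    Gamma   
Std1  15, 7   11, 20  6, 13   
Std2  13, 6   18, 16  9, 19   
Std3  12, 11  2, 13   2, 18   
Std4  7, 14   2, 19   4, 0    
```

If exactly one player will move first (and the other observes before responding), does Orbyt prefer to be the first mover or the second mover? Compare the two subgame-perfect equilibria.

second

If Nexon leads: Orbyt's best replies are Std1→Beta, Std2→Gamma, Std3→Gamma, Std4→Beta; Nexon's induced payoffs 11, 9, 2, 2; outcome (Std1, Beta), payoffs (11, 20).
If Orbyt leads: Nexon's best replies are Alpha→Std1, Beta→Std2, Gamma→Std2; Orbyt's induced payoffs 7, 16, 19; outcome (Std2, Gamma), payoffs (9, 19).
Orbyt gets 19 moving first and 20 moving second, so Orbyt prefers to move second.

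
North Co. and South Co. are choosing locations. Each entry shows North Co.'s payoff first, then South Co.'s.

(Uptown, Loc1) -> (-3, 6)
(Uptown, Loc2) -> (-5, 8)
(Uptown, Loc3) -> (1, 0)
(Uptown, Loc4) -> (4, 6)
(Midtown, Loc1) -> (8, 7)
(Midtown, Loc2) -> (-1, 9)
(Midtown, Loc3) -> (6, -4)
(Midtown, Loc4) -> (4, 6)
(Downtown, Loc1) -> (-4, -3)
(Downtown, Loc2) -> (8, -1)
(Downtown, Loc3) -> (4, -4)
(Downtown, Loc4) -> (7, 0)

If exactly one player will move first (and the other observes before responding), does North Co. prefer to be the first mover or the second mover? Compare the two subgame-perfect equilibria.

If North Co. leads: South Co.'s best replies are Uptown→Loc2, Midtown→Loc2, Downtown→Loc4; North Co.'s induced payoffs -5, -1, 7; outcome (Downtown, Loc4), payoffs (7, 0).
If South Co. leads: North Co.'s best replies are Loc1→Midtown, Loc2→Downtown, Loc3→Midtown, Loc4→Downtown; South Co.'s induced payoffs 7, -1, -4, 0; outcome (Midtown, Loc1), payoffs (8, 7).
North Co. gets 7 moving first and 8 moving second, so North Co. prefers to move second.

second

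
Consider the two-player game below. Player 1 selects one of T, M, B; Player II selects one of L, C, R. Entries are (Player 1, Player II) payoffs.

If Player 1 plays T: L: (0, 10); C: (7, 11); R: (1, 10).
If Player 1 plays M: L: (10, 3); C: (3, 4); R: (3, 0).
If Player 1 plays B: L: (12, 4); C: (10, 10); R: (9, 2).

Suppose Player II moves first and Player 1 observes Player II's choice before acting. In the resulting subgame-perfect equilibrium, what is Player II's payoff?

Player 1 best-responds to each possible Player II move:
- L: BR = B, leader payoff 4.
- C: BR = B, leader payoff 10.
- R: BR = B, leader payoff 2.
Player II's induced payoffs are 4, 10, 2, so Player II commits to C. Subgame-perfect outcome: (B, C) with payoffs (10, 10).

10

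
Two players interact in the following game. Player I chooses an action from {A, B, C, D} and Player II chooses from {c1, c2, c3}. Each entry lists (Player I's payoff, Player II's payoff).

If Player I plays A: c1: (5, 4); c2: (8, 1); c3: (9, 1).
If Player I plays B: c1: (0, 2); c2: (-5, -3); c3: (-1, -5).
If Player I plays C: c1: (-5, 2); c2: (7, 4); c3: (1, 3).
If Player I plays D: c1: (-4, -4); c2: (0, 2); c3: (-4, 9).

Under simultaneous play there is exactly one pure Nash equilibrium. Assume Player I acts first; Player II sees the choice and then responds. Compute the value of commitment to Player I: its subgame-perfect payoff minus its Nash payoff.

Player II best-responds to each possible Player I move:
- A: BR = c1, leader payoff 5.
- B: BR = c1, leader payoff 0.
- C: BR = c2, leader payoff 7.
- D: BR = c3, leader payoff -4.
Among 5, 0, 7, -4, the best is 7 at C. Subgame-perfect outcome: (C, c2) with payoffs (7, 4).
Under simultaneous play:
Player I's best replies: c1→A; c2→A; c3→A.
Player II's best replies: A→c1; B→c1; C→c2; D→c3.
Only (A, c1) has each player best-responding; Nash payoffs (5, 4).
Player I's commitment gain: 7 − 5 = 2.

2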